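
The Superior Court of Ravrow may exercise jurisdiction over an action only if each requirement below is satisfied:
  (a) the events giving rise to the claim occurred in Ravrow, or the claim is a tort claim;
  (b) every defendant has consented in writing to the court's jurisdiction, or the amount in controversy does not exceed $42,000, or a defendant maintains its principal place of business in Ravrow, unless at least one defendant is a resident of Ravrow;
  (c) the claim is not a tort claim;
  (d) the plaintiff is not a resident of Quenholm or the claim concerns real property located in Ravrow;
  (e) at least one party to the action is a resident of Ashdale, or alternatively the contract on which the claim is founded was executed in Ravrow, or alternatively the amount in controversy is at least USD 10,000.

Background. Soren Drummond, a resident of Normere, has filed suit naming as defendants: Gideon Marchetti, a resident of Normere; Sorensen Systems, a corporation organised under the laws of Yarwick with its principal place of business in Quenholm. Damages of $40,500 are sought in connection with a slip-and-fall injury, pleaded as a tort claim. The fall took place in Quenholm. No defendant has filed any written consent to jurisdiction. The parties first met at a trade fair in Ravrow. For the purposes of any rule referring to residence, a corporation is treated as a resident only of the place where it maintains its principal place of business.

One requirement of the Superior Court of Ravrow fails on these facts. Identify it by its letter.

The Superior Court of Ravrow:
  (a) The claim is a tort claim, so one alternative holds. Satisfied.
  (b) The amount in controversy is USD 40,500, within the $42,000 ceiling, which satisfies one of the alternatives. Met.
  (c) The claim is a tort claim. Not met.
  (d) The plaintiff resides in Normere, which is not Quenholm, so one alternative holds. Condition met.
  (e) The amount in controversy is 40,500 dollars, which meets the $10,000 floor, so this disjunct is met. Condition met.
Only condition (c) fails.

(c)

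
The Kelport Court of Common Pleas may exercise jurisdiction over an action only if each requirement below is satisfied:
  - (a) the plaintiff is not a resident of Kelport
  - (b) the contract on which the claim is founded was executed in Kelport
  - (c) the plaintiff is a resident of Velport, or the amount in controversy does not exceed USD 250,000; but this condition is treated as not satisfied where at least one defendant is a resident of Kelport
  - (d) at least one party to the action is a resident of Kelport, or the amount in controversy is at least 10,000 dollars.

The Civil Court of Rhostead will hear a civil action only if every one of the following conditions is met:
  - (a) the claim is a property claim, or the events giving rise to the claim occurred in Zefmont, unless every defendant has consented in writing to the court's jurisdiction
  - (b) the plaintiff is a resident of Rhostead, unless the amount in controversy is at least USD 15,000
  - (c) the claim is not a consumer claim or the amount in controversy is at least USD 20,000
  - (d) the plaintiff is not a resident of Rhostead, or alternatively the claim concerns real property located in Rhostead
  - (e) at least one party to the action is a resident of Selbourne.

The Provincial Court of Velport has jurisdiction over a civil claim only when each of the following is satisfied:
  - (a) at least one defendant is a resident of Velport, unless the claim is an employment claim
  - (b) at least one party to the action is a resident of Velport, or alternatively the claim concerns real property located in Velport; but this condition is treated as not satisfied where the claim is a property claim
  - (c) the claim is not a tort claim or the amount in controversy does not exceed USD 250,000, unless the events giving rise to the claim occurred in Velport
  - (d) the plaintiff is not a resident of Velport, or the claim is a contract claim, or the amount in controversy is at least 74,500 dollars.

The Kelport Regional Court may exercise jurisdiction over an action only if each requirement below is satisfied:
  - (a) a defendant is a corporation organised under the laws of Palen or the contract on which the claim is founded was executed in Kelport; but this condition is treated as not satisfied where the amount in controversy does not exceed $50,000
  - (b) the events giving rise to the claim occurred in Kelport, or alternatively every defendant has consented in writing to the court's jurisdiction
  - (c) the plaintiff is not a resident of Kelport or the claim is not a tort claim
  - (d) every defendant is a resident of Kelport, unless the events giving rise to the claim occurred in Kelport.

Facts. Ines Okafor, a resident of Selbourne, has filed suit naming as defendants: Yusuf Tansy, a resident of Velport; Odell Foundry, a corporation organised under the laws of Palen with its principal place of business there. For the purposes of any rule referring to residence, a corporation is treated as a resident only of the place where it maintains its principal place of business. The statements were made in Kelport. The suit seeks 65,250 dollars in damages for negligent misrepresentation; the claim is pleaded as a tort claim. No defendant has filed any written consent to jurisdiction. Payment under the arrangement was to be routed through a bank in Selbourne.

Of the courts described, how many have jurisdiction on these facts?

2

The Kelport Court of Common Pleas:
  (a) The plaintiff resides in Selbourne, which is not Kelport. Condition met.
  (b) No contract (and hence no place of execution) is alleged. Condition not met.
  (c) The amount in controversy is 65,250 dollars, within the 250,000 dollars ceiling — that alternative is enough. The carve-out does not apply: no defendant resides in Kelport (they reside in Velport, Palen). Satisfied.
  (d) The amount in controversy is 65,250 dollars, which meets the 10,000 dollars floor, so one alternative holds. Satisfied.
  → No jurisdiction.
The Civil Court of Rhostead:
  (a) The claim is a tort claim, not a property claim; the operative events occurred in Kelport, not Zefmont — every alternative fails. Nor does the 'unless' clause help: no such written consent has been filed. Not satisfied.
  (b) The plaintiff resides in Selbourne, not Rhostead. The proviso rescues it, though: the amount in controversy is 65,250 dollars, which meets the $15,000 floor. Met.
  (c) The claim is a tort claim, not a consumer claim, which satisfies one of the alternatives. Satisfied.
  (d) The plaintiff resides in Selbourne, which is not Rhostead, which satisfies one of the alternatives. Satisfied.
  (e) Ines Okafor resides in Selbourne. Satisfied.
  → The court lacks jurisdiction.
The Provincial Court of Velport:
  (a) Yusuf Tansy resides in Velport. Condition met.
  (b) Yusuf Tansy resides in Velport, so this disjunct is met. The carve-out does not apply: the claim is a tort claim, not a property claim. Met.
  (c) The amount in controversy is $65,250, within the USD 250,000 ceiling, so one alternative holds. Satisfied.
  (d) The plaintiff resides in Selbourne, which is not Velport, which satisfies one of the alternatives. Satisfied.
  → All conditions met; jurisdiction exists.
The Kelport Regional Court:
  (a) Odell Foundry is organised under the laws of Palen, which satisfies one of the alternatives. The carve-out does not apply: the amount in controversy is $65,250, above the USD 50,000 ceiling. Condition met.
  (b) The operative events occurred in Kelport, so this disjunct is met. Condition met.
  (c) The plaintiff resides in Selbourne, which is not Kelport — that alternative is enough. Satisfied.
  (d) The defendants reside as follows — Yusuf Tansy in Velport, Odell Foundry in Palen — not all in Kelport. The proviso rescues it, though: the operative events occurred in Kelport. Satisfied.
  → The court has jurisdiction.
Courts with jurisdiction: the Provincial Court of Velport, the Kelport Regional Court — 2 in total.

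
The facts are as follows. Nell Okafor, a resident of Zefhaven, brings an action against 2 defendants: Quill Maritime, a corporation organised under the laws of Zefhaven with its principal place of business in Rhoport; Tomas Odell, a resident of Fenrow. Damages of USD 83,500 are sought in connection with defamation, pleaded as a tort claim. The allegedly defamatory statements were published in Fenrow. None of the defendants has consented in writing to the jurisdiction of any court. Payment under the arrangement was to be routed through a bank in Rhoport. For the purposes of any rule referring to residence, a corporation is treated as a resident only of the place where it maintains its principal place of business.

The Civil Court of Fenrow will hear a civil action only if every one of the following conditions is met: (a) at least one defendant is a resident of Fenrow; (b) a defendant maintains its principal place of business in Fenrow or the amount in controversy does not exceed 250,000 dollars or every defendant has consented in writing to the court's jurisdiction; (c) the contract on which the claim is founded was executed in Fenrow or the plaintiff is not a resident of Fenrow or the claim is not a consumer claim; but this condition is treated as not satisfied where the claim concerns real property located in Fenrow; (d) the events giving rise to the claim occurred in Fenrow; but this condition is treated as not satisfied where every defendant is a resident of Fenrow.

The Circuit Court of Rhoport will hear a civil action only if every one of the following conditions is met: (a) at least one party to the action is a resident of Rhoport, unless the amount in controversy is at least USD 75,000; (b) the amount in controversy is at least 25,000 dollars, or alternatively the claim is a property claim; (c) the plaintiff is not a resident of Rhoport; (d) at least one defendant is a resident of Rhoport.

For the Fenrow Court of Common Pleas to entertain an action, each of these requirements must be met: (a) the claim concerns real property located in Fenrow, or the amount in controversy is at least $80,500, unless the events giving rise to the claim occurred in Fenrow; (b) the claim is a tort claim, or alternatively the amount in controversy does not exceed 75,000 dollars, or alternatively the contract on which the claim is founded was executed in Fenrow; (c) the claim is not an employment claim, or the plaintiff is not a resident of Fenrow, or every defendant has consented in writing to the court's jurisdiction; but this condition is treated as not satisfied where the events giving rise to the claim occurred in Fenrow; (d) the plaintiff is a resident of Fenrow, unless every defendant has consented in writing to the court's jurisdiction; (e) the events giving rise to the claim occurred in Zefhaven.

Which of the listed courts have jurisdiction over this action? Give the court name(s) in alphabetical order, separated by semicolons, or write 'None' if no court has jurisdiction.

the Circuit Court of Rhoport; the Civil Court of Fenrow

The Civil Court of Fenrow:
  (a) Tomas Odell resides in Fenrow. Met.
  (b) The amount in controversy is USD 83,500, within the USD 250,000 ceiling, so this disjunct is met. Satisfied.
  (c) The plaintiff resides in Zefhaven, which is not Fenrow, so this disjunct is met. And the carve-out is inapplicable — the claim does not concern real property. Met.
  (d) The operative events occurred in Fenrow. The exception is not triggered, since the defendants reside as follows — Quill Maritime in Rhoport, Tomas Odell in Fenrow — not all in Fenrow. Satisfied.
  → Every requirement is satisfied — jurisdiction.
The Circuit Court of Rhoport:
  (a) Quill Maritime resides in Rhoport. Satisfied.
  (b) The amount in controversy is USD 83,500, which meets the USD 25,000 floor, so one alternative holds. Satisfied.
  (c) The plaintiff resides in Zefhaven, which is not Rhoport. Satisfied.
  (d) Quill Maritime resides in Rhoport. Met.
  → Every requirement is satisfied — jurisdiction.
The Fenrow Court of Common Pleas:
  (a) The amount in controversy is USD 83,500, which meets the $80,500 floor — that alternative is enough. Met.
  (b) The claim is a tort claim, which satisfies one of the alternatives. Met.
  (c) The claim is a tort claim, not an employment claim, which satisfies one of the alternatives. However, the operative events occurred in Fenrow, which falls within the stated exception and so defeats the condition. Fails.
  (d) The plaintiff resides in Zefhaven, not Fenrow. Nor does the 'unless' clause help: no such written consent has been filed. Condition not met.
  (e) The operative events occurred in Fenrow, not Zefhaven. Fails.
  → The court lacks jurisdiction.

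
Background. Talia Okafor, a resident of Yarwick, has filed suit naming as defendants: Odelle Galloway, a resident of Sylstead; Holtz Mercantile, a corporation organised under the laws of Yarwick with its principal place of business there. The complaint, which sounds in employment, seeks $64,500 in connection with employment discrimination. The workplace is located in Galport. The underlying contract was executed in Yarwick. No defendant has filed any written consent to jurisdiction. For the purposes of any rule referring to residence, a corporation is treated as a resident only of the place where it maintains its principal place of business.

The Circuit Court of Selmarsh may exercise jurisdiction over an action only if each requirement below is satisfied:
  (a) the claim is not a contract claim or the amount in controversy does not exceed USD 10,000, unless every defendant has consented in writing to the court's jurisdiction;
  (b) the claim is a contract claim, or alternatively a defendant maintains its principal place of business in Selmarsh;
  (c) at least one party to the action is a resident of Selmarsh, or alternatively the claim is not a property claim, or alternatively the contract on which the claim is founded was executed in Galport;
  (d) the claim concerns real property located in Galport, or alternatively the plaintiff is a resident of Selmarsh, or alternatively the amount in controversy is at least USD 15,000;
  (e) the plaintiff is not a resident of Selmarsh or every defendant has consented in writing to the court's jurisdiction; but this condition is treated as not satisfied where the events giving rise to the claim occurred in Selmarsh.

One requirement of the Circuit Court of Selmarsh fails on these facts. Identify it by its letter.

(b)

The Circuit Court of Selmarsh:
  (a) The claim is an employment claim, not a contract claim, so one alternative holds. Met.
  (b) The claim is an employment claim, not a contract claim; the corporate defendant(s) have their principal place of business in Yarwick, not Selmarsh — every alternative fails. Not met.
  (c) The claim is an employment claim, not a property claim, which satisfies one of the alternatives. Satisfied.
  (d) The amount in controversy is 64,500 dollars, which meets the 15,000 dollars floor — that alternative is enough. Met.
  (e) The plaintiff resides in Yarwick, which is not Selmarsh, so this disjunct is met. The exception is not triggered, since the operative events occurred in Galport, not Selmarsh. Met.
Only condition (b) fails.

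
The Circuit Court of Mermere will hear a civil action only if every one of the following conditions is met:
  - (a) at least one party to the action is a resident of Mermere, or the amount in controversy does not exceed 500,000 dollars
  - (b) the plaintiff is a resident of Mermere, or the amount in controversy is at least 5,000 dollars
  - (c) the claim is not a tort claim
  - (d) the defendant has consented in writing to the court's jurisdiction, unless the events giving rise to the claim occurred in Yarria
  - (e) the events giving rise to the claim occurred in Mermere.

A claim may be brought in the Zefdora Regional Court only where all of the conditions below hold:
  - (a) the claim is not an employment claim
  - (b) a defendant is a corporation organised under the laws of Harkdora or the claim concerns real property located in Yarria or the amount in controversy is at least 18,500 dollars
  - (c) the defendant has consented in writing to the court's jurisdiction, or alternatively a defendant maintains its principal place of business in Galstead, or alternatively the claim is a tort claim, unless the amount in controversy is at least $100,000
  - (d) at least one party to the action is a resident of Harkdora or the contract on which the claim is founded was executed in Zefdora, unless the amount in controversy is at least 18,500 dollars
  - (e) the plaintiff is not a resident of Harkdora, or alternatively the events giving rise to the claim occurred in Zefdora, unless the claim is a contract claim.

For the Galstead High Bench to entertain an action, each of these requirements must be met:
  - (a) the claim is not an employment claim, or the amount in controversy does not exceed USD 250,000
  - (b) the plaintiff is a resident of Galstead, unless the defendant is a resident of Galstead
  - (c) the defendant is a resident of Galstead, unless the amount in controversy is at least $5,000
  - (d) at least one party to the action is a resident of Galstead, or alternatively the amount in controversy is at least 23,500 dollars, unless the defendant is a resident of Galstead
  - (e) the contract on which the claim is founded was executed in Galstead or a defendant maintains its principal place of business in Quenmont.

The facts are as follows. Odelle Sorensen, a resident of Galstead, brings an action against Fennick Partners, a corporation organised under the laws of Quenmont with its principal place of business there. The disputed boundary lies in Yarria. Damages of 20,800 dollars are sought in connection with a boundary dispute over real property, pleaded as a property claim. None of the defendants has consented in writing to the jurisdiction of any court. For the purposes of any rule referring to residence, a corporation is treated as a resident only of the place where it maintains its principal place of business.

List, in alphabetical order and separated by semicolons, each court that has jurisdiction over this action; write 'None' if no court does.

The Circuit Court of Mermere:
  (a) The amount in controversy is $20,800, within the $500,000 ceiling, so this disjunct is met. Condition met.
  (b) The amount in controversy is $20,800, which meets the USD 5,000 floor, which satisfies one of the alternatives. Satisfied.
  (c) The claim is a property claim, not a tort claim. Satisfied.
  (d) No such written consent has been filed. However, the operative events occurred in Yarria, so the 'unless' proviso supplies this condition. Met.
  (e) The operative events occurred in Yarria, not Mermere. Not satisfied.
  → At least one condition fails; no jurisdiction.
The Zefdora Regional Court:
  (a) The claim is a property claim, not an employment claim. Met.
  (b) The property lies in Yarria, which satisfies one of the alternatives. Condition met.
  (c) No such written consent has been filed; the corporate defendant(s) have their principal place of business in Quenmont, not Galstead; the claim is a property claim, not a tort claim — none of the alternatives is met. The proviso offers no rescue either, since the amount in controversy is $20,800, below the 100,000 dollars floor. Condition not met.
  (d) No party resides in Harkdora; no contract (and hence no place of execution) is alleged — no alternative holds. But the amount in controversy is USD 20,800, which meets the USD 18,500 floor, and the 'unless' clause therefore excuses the requirement. Condition met.
  (e) The plaintiff resides in Galstead, which is not Harkdora, which satisfies one of the alternatives. Satisfied.
  → The court lacks jurisdiction.
The Galstead High Bench:
  (a) The claim is a property claim, not an employment claim, so this disjunct is met. Met.
  (b) The plaintiff resides in Galstead. Met.
  (c) The defendant resides in Quenmont, not Galstead. However, the amount in controversy is $20,800, which meets the USD 5,000 floor, so the 'unless' proviso supplies this condition. Satisfied.
  (d) Odelle Sorensen resides in Galstead, so this disjunct is met. Condition met.
  (e) Fennick Partners has its principal place of business in Quenmont, which satisfies one of the alternatives. Satisfied.
  → All conditions met; jurisdiction exists.

the Galstead High Bench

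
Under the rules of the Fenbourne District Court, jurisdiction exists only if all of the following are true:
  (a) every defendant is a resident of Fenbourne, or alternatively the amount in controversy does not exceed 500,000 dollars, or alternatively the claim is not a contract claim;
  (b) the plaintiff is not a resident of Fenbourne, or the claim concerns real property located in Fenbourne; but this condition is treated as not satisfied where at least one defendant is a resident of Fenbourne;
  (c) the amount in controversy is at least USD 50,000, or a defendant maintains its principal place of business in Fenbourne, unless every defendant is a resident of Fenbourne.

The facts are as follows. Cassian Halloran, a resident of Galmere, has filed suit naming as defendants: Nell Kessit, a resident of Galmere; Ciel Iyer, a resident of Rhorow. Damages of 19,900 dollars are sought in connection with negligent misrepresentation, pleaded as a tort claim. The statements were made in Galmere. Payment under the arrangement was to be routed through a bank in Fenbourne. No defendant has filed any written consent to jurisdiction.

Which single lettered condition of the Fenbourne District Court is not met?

(c)

The Fenbourne District Court:
  (a) The amount in controversy is USD 19,900, within the USD 500,000 ceiling, so this disjunct is met. Met.
  (b) The plaintiff resides in Galmere, which is not Fenbourne, so this disjunct is met. The exception is not triggered, since no defendant resides in Fenbourne (they reside in Galmere, Rhorow). Condition met.
  (c) The amount in controversy is $19,900, below the $50,000 floor; no defendant is a corporation — no alternative holds. The proviso offers no rescue either, since the defendants reside as follows — Nell Kessit in Galmere, Ciel Iyer in Rhorow — not all in Fenbourne. Not satisfied.
Only condition (c) fails.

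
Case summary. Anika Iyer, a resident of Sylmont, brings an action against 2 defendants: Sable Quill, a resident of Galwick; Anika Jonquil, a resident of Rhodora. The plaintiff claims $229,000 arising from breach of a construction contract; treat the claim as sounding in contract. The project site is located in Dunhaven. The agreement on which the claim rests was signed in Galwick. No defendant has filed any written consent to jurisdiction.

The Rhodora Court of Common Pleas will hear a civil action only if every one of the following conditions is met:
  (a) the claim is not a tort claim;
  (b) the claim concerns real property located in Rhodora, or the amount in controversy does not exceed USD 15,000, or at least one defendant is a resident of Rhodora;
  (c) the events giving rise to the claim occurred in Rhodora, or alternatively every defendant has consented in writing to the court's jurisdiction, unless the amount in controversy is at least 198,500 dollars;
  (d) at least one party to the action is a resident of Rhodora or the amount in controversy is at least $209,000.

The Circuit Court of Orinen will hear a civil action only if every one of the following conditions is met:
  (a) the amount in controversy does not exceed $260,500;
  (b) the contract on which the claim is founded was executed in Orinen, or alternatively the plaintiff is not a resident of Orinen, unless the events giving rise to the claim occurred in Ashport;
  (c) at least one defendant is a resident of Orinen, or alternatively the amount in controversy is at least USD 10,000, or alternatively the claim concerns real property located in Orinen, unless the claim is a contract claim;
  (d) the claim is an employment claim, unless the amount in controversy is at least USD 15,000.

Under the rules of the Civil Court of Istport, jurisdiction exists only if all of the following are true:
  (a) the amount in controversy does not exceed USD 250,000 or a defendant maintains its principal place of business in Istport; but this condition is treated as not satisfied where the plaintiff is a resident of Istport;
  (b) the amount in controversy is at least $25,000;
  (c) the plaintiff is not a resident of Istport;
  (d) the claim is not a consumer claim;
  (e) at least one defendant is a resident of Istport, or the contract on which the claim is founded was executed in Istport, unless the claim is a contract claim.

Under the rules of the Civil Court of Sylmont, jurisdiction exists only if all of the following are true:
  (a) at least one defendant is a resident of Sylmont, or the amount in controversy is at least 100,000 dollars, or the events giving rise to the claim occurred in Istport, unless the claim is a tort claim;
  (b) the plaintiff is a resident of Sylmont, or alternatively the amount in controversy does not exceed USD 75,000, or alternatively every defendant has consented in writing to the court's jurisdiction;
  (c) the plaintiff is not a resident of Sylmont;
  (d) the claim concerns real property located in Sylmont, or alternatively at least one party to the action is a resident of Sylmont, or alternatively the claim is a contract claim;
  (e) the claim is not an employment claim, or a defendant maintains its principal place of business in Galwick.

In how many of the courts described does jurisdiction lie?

The Rhodora Court of Common Pleas:
  (a) The claim is a contract claim, not a tort claim. Met.
  (b) Anika Jonquil resides in Rhodora, so one alternative holds. Condition met.
  (c) The operative events occurred in Dunhaven, not Rhodora; no such written consent has been filed — none of the alternatives is met. But the amount in controversy is USD 229,000, which meets the USD 198,500 floor, and the 'unless' clause therefore excuses the requirement. Satisfied.
  (d) Anika Jonquil resides in Rhodora — that alternative is enough. Satisfied.
  → The court has jurisdiction.
The Circuit Court of Orinen:
  (a) The amount in controversy is USD 229,000, within the USD 260,500 ceiling. Condition met.
  (b) The plaintiff resides in Sylmont, which is not Orinen, so one alternative holds. Met.
  (c) The amount in controversy is USD 229,000, which meets the 10,000 dollars floor, so one alternative holds. Satisfied.
  (d) The claim is a contract claim, not an employment claim. But the amount in controversy is $229,000, which meets the 15,000 dollars floor, and the 'unless' clause therefore excuses the requirement. Met.
  → The court has jurisdiction.
The Civil Court of Istport:
  (a) The amount in controversy is $229,000, within the $250,000 ceiling, so this disjunct is met. And the carve-out is inapplicable — the plaintiff resides in Sylmont, not Istport. Satisfied.
  (b) The amount in controversy is $229,000, which meets the USD 25,000 floor. Condition met.
  (c) The plaintiff resides in Sylmont, which is not Istport. Satisfied.
  (d) The claim is a contract claim, not a consumer claim. Satisfied.
  (e) No defendant resides in Istport (they reside in Galwick, Rhodora); the contract was executed in Galwick, not Istport — no alternative holds. But the claim is a contract claim, and the 'unless' clause therefore excuses the requirement. Satisfied.
  → All conditions met; jurisdiction exists.
The Civil Court of Sylmont:
  (a) The amount in controversy is 229,000 dollars, which meets the 100,000 dollars floor, which satisfies one of the alternatives. Met.
  (b) The plaintiff resides in Sylmont, so this disjunct is met. Condition met.
  (c) The plaintiff resides in Sylmont. Condition not met.
  (d) Anika Iyer resides in Sylmont, so one alternative holds. Condition met.
  (e) The claim is a contract claim, not an employment claim, which satisfies one of the alternatives. Satisfied.
  → No jurisdiction.
Courts with jurisdiction: the Rhodora Court of Common Pleas, the Circuit Court of Orinen, the Civil Court of Istport — 3 in total.

3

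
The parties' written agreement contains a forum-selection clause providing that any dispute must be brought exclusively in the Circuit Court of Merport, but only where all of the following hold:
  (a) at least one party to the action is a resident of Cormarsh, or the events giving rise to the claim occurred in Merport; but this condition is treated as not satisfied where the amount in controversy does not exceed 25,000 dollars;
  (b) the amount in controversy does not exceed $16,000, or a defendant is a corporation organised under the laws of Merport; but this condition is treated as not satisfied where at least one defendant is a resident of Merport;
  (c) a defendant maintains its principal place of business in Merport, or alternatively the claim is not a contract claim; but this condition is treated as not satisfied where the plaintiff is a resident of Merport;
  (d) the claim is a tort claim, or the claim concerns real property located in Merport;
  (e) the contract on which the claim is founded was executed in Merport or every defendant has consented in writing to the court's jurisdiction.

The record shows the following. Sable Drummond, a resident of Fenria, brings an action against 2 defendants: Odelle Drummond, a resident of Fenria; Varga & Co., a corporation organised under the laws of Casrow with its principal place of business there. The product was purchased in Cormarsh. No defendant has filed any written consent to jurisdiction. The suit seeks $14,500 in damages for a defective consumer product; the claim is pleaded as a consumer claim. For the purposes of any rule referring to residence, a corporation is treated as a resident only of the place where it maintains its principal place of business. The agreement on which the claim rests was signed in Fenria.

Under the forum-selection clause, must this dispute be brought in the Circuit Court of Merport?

The Circuit Court of Merport:
  (a) No party resides in Cormarsh; the operative events occurred in Cormarsh, not Merport — none of the alternatives is met. Fails.
  (b) The amount in controversy is 14,500 dollars, within the 16,000 dollars ceiling, which satisfies one of the alternatives. And the carve-out is inapplicable — no defendant resides in Merport (they reside in Fenria, Casrow). Met.
  (c) The claim is a consumer claim, not a contract claim — that alternative is enough. The carve-out does not apply: the plaintiff resides in Fenria, not Merport. Condition met.
  (d) The claim is a consumer claim, not a tort claim; the claim does not concern real property — no alternative holds. Condition not met.
  (e) The contract was executed in Fenria, not Merport; no such written consent has been filed — every alternative fails. Not met.
  → Forum clause is not triggered.

No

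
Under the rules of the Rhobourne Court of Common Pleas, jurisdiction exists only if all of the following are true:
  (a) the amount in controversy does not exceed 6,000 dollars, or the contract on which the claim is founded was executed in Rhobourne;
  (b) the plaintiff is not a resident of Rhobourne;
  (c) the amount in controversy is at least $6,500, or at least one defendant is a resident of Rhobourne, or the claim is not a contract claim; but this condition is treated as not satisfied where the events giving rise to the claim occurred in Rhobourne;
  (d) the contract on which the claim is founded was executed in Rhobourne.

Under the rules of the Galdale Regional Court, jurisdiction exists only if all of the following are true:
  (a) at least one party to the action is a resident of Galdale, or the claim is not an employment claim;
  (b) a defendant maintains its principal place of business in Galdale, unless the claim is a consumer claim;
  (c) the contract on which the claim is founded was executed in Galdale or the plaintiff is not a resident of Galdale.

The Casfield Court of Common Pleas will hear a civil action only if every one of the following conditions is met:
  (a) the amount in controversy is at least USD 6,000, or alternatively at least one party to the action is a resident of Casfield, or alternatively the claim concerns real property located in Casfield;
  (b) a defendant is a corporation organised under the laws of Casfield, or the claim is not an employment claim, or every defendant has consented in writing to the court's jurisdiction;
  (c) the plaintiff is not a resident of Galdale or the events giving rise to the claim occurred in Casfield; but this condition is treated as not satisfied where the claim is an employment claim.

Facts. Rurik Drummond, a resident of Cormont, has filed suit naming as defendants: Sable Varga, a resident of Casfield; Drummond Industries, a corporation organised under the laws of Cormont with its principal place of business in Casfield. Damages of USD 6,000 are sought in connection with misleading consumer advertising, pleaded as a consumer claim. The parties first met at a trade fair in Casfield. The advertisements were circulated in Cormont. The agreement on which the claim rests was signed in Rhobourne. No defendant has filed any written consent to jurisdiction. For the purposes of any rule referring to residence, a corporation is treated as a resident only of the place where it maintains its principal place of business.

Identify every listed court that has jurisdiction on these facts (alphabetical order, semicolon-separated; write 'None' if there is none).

the Casfield Court of Common Pleas; the Galdale Regional Court; the Rhobourne Court of Common Pleas

The Rhobourne Court of Common Pleas:
  (a) The amount in controversy is USD 6,000, within the $6,000 ceiling, so this disjunct is met. Condition met.
  (b) The plaintiff resides in Cormont, which is not Rhobourne. Satisfied.
  (c) The claim is a consumer claim, not a contract claim, which satisfies one of the alternatives. The exception is not triggered, since the operative events occurred in Cormont, not Rhobourne. Met.
  (d) The contract was executed in Rhobourne. Met.
  → Jurisdiction lies.
The Galdale Regional Court:
  (a) The claim is a consumer claim, not an employment claim, so one alternative holds. Met.
  (b) The corporate defendant(s) have their principal place of business in Casfield, not Galdale. But the claim is a consumer claim, and the 'unless' clause therefore excuses the requirement. Met.
  (c) The plaintiff resides in Cormont, which is not Galdale — that alternative is enough. Met.
  → Jurisdiction lies.
The Casfield Court of Common Pleas:
  (a) The amount in controversy is $6,000, which meets the 6,000 dollars floor, so this disjunct is met. Met.
  (b) The claim is a consumer claim, not an employment claim, which satisfies one of the alternatives. Condition met.
  (c) The plaintiff resides in Cormont, which is not Galdale, so one alternative holds. The exception is not triggered, since the claim is a consumer claim, not an employment claim. Met.
  → The court has jurisdiction.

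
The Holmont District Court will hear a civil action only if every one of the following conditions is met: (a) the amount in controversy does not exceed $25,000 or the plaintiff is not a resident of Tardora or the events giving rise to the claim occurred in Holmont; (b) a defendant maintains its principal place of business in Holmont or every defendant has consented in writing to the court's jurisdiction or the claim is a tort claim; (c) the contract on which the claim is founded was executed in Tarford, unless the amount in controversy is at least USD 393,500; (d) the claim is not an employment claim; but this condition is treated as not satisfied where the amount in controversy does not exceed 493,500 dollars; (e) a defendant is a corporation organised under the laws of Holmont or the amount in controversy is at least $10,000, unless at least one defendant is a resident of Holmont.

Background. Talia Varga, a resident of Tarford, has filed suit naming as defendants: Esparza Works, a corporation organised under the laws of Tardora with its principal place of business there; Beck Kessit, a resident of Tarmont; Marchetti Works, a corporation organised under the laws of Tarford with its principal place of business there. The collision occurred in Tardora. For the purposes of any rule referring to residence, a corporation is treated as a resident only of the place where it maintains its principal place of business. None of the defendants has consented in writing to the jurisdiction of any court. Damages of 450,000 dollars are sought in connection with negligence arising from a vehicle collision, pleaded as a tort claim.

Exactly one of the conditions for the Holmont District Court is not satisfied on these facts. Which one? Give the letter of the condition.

(d)

The Holmont District Court:
  (a) The plaintiff resides in Tarford, which is not Tardora — that alternative is enough. Met.
  (b) The claim is a tort claim, which satisfies one of the alternatives. Condition met.
  (c) No contract (and hence no place of execution) is alleged. The proviso rescues it, though: the amount in controversy is USD 450,000, which meets the 393,500 dollars floor. Condition met.
  (d) The claim is a tort claim, not an employment claim. However, the amount in controversy is $450,000, within the $493,500 ceiling, which falls within the stated exception and so defeats the condition. Not met.
  (e) The amount in controversy is $450,000, which meets the 10,000 dollars floor, so one alternative holds. Condition met.
Only condition (d) fails.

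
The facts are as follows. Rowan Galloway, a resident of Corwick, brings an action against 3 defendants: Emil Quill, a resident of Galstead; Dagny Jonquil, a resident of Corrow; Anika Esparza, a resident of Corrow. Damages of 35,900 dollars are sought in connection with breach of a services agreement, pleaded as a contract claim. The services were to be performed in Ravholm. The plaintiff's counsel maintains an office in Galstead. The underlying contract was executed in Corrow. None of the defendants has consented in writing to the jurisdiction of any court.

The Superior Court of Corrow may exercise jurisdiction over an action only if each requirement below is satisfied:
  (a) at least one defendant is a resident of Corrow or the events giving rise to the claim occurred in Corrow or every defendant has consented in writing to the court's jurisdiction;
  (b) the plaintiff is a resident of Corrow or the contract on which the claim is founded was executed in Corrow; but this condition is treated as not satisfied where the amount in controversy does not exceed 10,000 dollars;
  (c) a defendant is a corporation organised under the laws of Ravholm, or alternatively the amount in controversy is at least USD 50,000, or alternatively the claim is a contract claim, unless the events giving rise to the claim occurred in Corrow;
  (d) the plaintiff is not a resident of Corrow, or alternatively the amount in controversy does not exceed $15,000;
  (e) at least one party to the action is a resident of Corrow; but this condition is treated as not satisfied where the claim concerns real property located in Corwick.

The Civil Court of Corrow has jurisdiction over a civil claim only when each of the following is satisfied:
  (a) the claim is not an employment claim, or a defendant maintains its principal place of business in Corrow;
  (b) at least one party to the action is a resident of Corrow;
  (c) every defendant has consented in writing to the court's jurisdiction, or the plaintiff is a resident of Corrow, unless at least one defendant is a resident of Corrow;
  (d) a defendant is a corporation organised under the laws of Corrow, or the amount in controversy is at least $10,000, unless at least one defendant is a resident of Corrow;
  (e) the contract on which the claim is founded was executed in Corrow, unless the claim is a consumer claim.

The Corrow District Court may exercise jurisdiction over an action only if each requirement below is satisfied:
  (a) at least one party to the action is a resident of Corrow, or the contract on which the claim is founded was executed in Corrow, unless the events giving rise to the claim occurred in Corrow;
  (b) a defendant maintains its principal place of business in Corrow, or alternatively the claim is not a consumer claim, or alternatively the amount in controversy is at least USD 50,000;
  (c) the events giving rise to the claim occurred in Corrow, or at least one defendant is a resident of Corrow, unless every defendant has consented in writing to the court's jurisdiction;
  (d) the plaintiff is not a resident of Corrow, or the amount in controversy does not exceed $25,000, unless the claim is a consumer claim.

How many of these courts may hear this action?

3

The Superior Court of Corrow:
  (a) Dagny Jonquil resides in Corrow, so one alternative holds. Met.
  (b) The contract was executed in Corrow, so this disjunct is met. And the carve-out is inapplicable — the amount in controversy is 35,900 dollars, above the 10,000 dollars ceiling. Met.
  (c) The claim is a contract claim, so one alternative holds. Satisfied.
  (d) The plaintiff resides in Corwick, which is not Corrow — that alternative is enough. Satisfied.
  (e) Dagny Jonquil resides in Corrow. The carve-out does not apply: the claim does not concern real property. Satisfied.
  → All conditions met; jurisdiction exists.
The Civil Court of Corrow:
  (a) The claim is a contract claim, not an employment claim, so this disjunct is met. Condition met.
  (b) Dagny Jonquil resides in Corrow. Condition met.
  (c) No such written consent has been filed; the plaintiff resides in Corwick, not Corrow — none of the alternatives is met. The proviso rescues it, though: Dagny Jonquil resides in Corrow. Condition met.
  (d) The amount in controversy is USD 35,900, which meets the $10,000 floor, so this disjunct is met. Met.
  (e) The contract was executed in Corrow. Condition met.
  → All conditions met; jurisdiction exists.
The Corrow District Court:
  (a) Dagny Jonquil resides in Corrow — that alternative is enough. Satisfied.
  (b) The claim is a contract claim, not a consumer claim, so this disjunct is met. Met.
  (c) Dagny Jonquil resides in Corrow, which satisfies one of the alternatives. Satisfied.
  (d) The plaintiff resides in Corwick, which is not Corrow, which satisfies one of the alternatives. Satisfied.
  → Jurisdiction lies.
Courts with jurisdiction: the Superior Court of Corrow, the Civil Court of Corrow, the Corrow District Court — 3 in total.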